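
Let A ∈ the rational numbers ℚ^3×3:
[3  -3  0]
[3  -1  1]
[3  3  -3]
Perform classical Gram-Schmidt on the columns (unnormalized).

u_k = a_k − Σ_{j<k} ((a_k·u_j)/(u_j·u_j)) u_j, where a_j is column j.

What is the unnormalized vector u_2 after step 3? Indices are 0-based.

Step 1: u_0 = a_0 = (3, 3, 3).
Step 2: u_1 = a_1 − (-1/9)·u_0 = (-8/3, -2/3, 10/3).
Step 3: u_2 = a_2 − (-2/9)·u_0 − (-4/7)·u_1 = (-6/7, 9/7, -3/7).

u_2 = (-6/7, 9/7, -3/7)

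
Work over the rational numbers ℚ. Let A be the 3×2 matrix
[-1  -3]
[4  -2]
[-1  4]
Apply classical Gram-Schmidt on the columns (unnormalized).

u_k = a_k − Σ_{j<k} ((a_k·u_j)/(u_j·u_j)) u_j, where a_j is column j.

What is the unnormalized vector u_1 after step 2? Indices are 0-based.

u_1 = (-7/2, 0, 7/2)

Step 1: u_0 = a_0 = (-1, 4, -1).
Step 2: u_1 = a_1 − (-1/2)·u_0 = (-7/2, 0, 7/2).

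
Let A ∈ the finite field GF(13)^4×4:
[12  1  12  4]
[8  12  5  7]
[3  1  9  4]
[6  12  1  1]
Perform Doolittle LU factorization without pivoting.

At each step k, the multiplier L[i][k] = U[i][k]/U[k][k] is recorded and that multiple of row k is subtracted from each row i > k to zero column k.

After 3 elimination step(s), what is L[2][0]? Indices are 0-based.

k=0: U[0][0]=12
  eliminate (1,0): mult=5, new row 1: (0, 7, 10, 0); set L[1][0]=5
  eliminate (2,0): mult=10, new row 2: (0, 4, 6, 3); set L[2][0]=10
  eliminate (3,0): mult=7, new row 3: (0, 5, 8, 12); set L[3][0]=7
k=1: U[1][1]=7
  eliminate (2,1): mult=8, new row 2: (0, 0, 4, 3); set L[2][1]=8
  eliminate (3,1): mult=10, new row 3: (0, 0, 12, 12); set L[3][1]=10
k=2: U[2][2]=4
  eliminate (3,2): mult=3, new row 3: (0, 0, 0, 3); set L[3][2]=3

L[2][0] = 10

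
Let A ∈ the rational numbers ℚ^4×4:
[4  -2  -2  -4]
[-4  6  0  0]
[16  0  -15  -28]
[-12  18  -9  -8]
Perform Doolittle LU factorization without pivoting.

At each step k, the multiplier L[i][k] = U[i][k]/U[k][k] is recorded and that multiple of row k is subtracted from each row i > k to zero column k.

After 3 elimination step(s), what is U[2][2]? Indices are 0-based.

U[2][2] = -3

Step 1: pivot at (0,0) is 4.
  row1 ← row1 − (-1)·row0  ⇒  L[1][0]=-1, U row1=(0, 4, -2, -4)
  row2 ← row2 − (4)·row0  ⇒  L[2][0]=4, U row2=(0, 8, -7, -12)
  row3 ← row3 − (-3)·row0  ⇒  L[3][0]=-3, U row3=(0, 12, -15, -20)
Step 2: pivot at (1,1) is 4.
  row2 ← row2 − (2)·row1  ⇒  L[2][1]=2, U row2=(0, 0, -3, -4)
  row3 ← row3 − (3)·row1  ⇒  L[3][1]=3, U row3=(0, 0, -9, -8)
Step 3: pivot at (2,2) is -3.
  row3 ← row3 − (3)·row2  ⇒  L[3][2]=3, U row3=(0, 0, 0, 4)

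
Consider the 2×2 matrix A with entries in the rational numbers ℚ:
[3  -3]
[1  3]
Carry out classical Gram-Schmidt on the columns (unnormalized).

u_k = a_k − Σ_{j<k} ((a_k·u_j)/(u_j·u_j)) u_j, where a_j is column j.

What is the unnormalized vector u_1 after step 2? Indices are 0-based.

Step 1: u_0 = a_0 = (3, 1).
Step 2: u_1 = a_1 − (-3/5)·u_0 = (-6/5, 18/5).

u_1 = (-6/5, 18/5)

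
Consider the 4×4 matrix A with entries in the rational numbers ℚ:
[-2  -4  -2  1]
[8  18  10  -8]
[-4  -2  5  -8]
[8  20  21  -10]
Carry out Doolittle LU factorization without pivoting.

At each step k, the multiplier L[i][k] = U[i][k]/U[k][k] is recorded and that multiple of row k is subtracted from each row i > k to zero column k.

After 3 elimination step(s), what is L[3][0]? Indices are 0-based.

L[3][0] = -4

[col 0] pivot -2
  R1 -= -4*R0 → (0, 2, 2, -4)  (L[1][0] := -4)
  R2 -= 2*R0 → (0, 6, 9, -10)  (L[2][0] := 2)
  R3 -= -4*R0 → (0, 4, 13, -6)  (L[3][0] := -4)
[col 1] pivot 2
  R2 -= 3*R1 → (0, 0, 3, 2)  (L[2][1] := 3)
  R3 -= 2*R1 → (0, 0, 9, 2)  (L[3][1] := 2)
[col 2] pivot 3
  R3 -= 3*R2 → (0, 0, 0, -4)  (L[3][2] := 3)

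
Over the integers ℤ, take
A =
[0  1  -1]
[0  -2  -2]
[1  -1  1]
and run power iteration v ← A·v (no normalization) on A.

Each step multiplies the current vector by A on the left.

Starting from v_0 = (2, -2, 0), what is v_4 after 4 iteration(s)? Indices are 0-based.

v_4 = (22, -100, -36)

v_0 = (2, -2, 0).
v_1 = A·v_0 = (-2, 4, 4).
v_2 = A·v_1 = (0, -16, -2).
v_3 = A·v_2 = (-14, 36, 14).
v_4 = A·v_3 = (22, -100, -36).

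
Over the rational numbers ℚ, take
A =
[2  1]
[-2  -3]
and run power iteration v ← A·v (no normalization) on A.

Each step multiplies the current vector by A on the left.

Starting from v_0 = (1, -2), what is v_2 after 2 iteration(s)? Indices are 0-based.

v_0 = (1, -2).
v_1 = A·v_0 = (0, 4).
v_2 = A·v_1 = (4, -12).

v_2 = (4, -12)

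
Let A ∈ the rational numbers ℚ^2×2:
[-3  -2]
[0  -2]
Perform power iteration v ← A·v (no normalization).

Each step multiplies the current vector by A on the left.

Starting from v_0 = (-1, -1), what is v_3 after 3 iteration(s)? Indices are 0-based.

v_3 = (65, 8)

v_0 = (-1, -1).
v_1 = A·v_0 = (5, 2).
v_2 = A·v_1 = (-19, -4).
v_3 = A·v_2 = (65, 8).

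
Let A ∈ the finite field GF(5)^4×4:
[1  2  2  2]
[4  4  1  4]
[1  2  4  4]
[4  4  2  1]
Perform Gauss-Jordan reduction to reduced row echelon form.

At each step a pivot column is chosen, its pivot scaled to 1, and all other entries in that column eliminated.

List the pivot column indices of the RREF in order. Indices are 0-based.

step 1: normalize row 0 (÷1) = (1, 2, 2, 2)
  row 1: subtract 4×row0 = (0, 1, 3, 1)
  row 2: subtract 1×row0 = (0, 0, 2, 2)
  row 3: subtract 4×row0 = (0, 1, 4, 3)
step 2: normalize row 1 (÷1) = (0, 1, 3, 1)
  row 0: subtract 2×row1 = (1, 0, 1, 0)
  row 3: subtract 1×row1 = (0, 0, 1, 2)
step 3: normalize row 2 (÷2) = (0, 0, 1, 1)
  row 0: subtract 1×row2 = (1, 0, 0, 4)
  row 1: subtract 3×row2 = (0, 1, 0, 3)
  row 3: subtract 1×row2 = (0, 0, 0, 1)
step 4: normalize row 3 (÷1) = (0, 0, 0, 1)
  row 0: subtract 4×row3 = (1, 0, 0, 0)
  row 1: subtract 3×row3 = (0, 1, 0, 0)
  row 2: subtract 1×row3 = (0, 0, 1, 0)

pivot columns: 0, 1, 2, 3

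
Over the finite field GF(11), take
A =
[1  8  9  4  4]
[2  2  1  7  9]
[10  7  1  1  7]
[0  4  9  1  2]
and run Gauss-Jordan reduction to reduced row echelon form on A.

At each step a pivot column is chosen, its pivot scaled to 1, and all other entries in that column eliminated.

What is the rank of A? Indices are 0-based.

[1] R0 /= 1  ⇒  (1, 8, 9, 4, 4)
     R1 -= 2·R0  ⇒  (0, 8, 5, 10, 1)
     R2 -= 10·R0  ⇒  (0, 4, 10, 5, 0)
[2] R1 /= 8  ⇒  (0, 1, 2, 4, 7)
     R0 -= 8·R1  ⇒  (1, 0, 4, 5, 3)
     R2 -= 4·R1  ⇒  (0, 0, 2, 0, 5)
     R3 -= 4·R1  ⇒  (0, 0, 1, 7, 7)
[3] R2 /= 2  ⇒  (0, 0, 1, 0, 8)
     R0 -= 4·R2  ⇒  (1, 0, 0, 5, 4)
     R1 -= 2·R2  ⇒  (0, 1, 0, 4, 2)
     R3 -= 1·R2  ⇒  (0, 0, 0, 7, 10)
[4] R3 /= 7  ⇒  (0, 0, 0, 1, 3)
     R0 -= 5·R3  ⇒  (1, 0, 0, 0, 0)
     R1 -= 4·R3  ⇒  (0, 1, 0, 0, 1)

rank = 4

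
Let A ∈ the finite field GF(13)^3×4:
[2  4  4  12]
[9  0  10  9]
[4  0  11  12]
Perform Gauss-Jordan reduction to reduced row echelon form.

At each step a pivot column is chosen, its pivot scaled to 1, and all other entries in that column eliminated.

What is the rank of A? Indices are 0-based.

step 1: normalize row 0 (÷2) = (1, 2, 2, 6)
  row 1: subtract 9×row0 = (0, 8, 5, 7)
  row 2: subtract 4×row0 = (0, 5, 3, 1)
step 2: normalize row 1 (÷8) = (0, 1, 12, 9)
  row 0: subtract 2×row1 = (1, 0, 4, 1)
  row 2: subtract 5×row1 = (0, 0, 8, 8)
step 3: normalize row 2 (÷8) = (0, 0, 1, 1)
  row 0: subtract 4×row2 = (1, 0, 0, 10)
  row 1: subtract 12×row2 = (0, 1, 0, 10)

rank = 3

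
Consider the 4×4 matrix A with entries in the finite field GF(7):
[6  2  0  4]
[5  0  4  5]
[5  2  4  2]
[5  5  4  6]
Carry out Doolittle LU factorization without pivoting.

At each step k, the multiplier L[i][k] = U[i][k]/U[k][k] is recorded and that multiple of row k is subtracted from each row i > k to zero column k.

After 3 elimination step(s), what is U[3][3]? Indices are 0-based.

U[3][3] = 5

[col 0] pivot 6
  R1 -= 2*R0 → (0, 3, 4, 4)  (L[1][0] := 2)
  R2 -= 2*R0 → (0, 5, 4, 1)  (L[2][0] := 2)
  R3 -= 2*R0 → (0, 1, 4, 5)  (L[3][0] := 2)
[col 1] pivot 3
  R2 -= 4*R1 → (0, 0, 2, 6)  (L[2][1] := 4)
  R3 -= 5*R1 → (0, 0, 5, 6)  (L[3][1] := 5)
[col 2] pivot 2
  R3 -= 6*R2 → (0, 0, 0, 5)  (L[3][2] := 6)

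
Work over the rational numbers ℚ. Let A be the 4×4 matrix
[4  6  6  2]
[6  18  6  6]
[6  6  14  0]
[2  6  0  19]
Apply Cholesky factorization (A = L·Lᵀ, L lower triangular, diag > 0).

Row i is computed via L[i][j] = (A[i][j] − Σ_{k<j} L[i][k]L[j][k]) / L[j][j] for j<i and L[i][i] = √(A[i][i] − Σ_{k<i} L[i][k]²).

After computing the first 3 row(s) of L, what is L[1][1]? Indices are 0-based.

Step 1: L[0][0] = √(4) = 2.
  L[1][0] = (6) / L[0][0] = 3.
Step 2: L[1][1] = √(9) = 3.
  L[2][0] = (6) / L[0][0] = 3.
  L[2][1] = (-3) / L[1][1] = -1.
Step 3: L[2][2] = √(4) = 2.

L[1][1] = 3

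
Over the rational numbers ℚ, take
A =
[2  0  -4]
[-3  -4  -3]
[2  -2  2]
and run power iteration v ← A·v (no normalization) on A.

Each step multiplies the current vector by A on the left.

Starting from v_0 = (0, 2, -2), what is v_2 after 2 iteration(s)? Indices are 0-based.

v_0 = (0, 2, -2).
v_1 = A·v_0 = (8, -2, -8).
v_2 = A·v_1 = (48, 8, 4).

v_2 = (48, 8, 4)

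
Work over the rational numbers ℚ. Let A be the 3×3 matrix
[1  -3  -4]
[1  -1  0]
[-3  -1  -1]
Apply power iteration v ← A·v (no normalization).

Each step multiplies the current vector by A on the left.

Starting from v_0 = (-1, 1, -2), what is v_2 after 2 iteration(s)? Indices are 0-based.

v_0 = (-1, 1, -2).
v_1 = A·v_0 = (4, -2, 4).
v_2 = A·v_1 = (-6, 6, -14).

v_2 = (-6, 6, -14)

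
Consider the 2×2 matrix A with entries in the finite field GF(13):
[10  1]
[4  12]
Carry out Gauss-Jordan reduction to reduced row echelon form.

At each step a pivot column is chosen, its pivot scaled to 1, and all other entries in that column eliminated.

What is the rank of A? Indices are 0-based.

rank = 2

step 1: normalize row 0 (÷10) = (1, 4)
  row 1: subtract 4×row0 = (0, 9)
step 2: normalize row 1 (÷9) = (0, 1)
  row 0: subtract 4×row1 = (1, 0)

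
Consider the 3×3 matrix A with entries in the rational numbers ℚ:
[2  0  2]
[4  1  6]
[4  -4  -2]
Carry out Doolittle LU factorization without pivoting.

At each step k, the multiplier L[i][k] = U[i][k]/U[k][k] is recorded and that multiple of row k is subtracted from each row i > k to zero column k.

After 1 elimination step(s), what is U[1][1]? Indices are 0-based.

U[1][1] = 1

[col 0] pivot 2
  R1 -= 2*R0 → (0, 1, 2)  (L[1][0] := 2)
  R2 -= 2*R0 → (0, -4, -6)  (L[2][0] := 2)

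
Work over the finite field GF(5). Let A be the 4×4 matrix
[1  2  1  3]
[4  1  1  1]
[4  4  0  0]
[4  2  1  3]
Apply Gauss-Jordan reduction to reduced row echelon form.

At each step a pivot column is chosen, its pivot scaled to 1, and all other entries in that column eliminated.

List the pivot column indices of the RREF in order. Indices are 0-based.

pivot columns: 0, 1, 2, 3

pivot(0,0)=1: scale R0 → (1, 2, 1, 3)
  clear (1,0): R1 −= (4)R0 → (0, 3, 2, 4)
  clear (2,0): R2 −= (4)R0 → (0, 1, 1, 3)
  clear (3,0): R3 −= (4)R0 → (0, 4, 2, 1)
pivot(1,1)=3: scale R1 → (0, 1, 4, 3)
  clear (0,1): R0 −= (2)R1 → (1, 0, 3, 2)
  clear (2,1): R2 −= (1)R1 → (0, 0, 2, 0)
  clear (3,1): R3 −= (4)R1 → (0, 0, 1, 4)
pivot(2,2)=2: scale R2 → (0, 0, 1, 0)
  clear (0,2): R0 −= (3)R2 → (1, 0, 0, 2)
  clear (1,2): R1 −= (4)R2 → (0, 1, 0, 3)
  clear (3,2): R3 −= (1)R2 → (0, 0, 0, 4)
pivot(3,3)=4: scale R3 → (0, 0, 0, 1)
  clear (0,3): R0 −= (2)R3 → (1, 0, 0, 0)
  clear (1,3): R1 −= (3)R3 → (0, 1, 0, 0)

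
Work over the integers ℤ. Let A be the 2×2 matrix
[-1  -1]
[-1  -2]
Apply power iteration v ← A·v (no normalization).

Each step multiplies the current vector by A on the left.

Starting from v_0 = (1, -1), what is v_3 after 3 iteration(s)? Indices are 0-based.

v_3 = (3, 5)

v_0 = (1, -1).
v_1 = A·v_0 = (0, 1).
v_2 = A·v_1 = (-1, -2).
v_3 = A·v_2 = (3, 5).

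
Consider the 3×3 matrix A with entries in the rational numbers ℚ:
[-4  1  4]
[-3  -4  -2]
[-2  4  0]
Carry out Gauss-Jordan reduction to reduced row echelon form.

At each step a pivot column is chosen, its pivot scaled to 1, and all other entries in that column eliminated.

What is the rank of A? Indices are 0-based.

rank = 3

[1] R0 /= -4  ⇒  (1, -1/4, -1)
     R1 -= -3·R0  ⇒  (0, -19/4, -5)
     R2 -= -2·R0  ⇒  (0, 7/2, -2)
[2] R1 /= -19/4  ⇒  (0, 1, 20/19)
     R0 -= -1/4·R1  ⇒  (1, 0, -14/19)
     R2 -= 7/2·R1  ⇒  (0, 0, -108/19)
[3] R2 /= -108/19  ⇒  (0, 0, 1)
     R0 -= -14/19·R2  ⇒  (1, 0, 0)
     R1 -= 20/19·R2  ⇒  (0, 1, 0)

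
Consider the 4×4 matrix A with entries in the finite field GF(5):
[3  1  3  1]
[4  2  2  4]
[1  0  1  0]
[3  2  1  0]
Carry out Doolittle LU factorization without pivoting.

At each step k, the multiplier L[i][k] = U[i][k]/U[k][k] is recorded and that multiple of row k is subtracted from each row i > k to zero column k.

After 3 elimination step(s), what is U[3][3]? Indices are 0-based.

U[3][3] = 1

k=0: U[0][0]=3
  eliminate (1,0): mult=3, new row 1: (0, 4, 3, 1); set L[1][0]=3
  eliminate (2,0): mult=2, new row 2: (0, 3, 0, 3); set L[2][0]=2
  eliminate (3,0): mult=1, new row 3: (0, 1, 3, 4); set L[3][0]=1
k=1: U[1][1]=4
  eliminate (2,1): mult=2, new row 2: (0, 0, 4, 1); set L[2][1]=2
  eliminate (3,1): mult=4, new row 3: (0, 0, 1, 0); set L[3][1]=4
k=2: U[2][2]=4
  eliminate (3,2): mult=4, new row 3: (0, 0, 0, 1); set L[3][2]=4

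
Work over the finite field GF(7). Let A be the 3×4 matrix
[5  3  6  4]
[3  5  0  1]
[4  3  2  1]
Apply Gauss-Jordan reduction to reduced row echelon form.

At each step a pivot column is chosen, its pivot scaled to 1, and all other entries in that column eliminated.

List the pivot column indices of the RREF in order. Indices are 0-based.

[1] R0 /= 5  ⇒  (1, 2, 4, 5)
     R1 -= 3·R0  ⇒  (0, 6, 2, 0)
     R2 -= 4·R0  ⇒  (0, 2, 0, 2)
[2] R1 /= 6  ⇒  (0, 1, 5, 0)
     R0 -= 2·R1  ⇒  (1, 0, 1, 5)
     R2 -= 2·R1  ⇒  (0, 0, 4, 2)
[3] R2 /= 4  ⇒  (0, 0, 1, 4)
     R0 -= 1·R2  ⇒  (1, 0, 0, 1)
     R1 -= 5·R2  ⇒  (0, 1, 0, 1)

pivot columns: 0, 1, 2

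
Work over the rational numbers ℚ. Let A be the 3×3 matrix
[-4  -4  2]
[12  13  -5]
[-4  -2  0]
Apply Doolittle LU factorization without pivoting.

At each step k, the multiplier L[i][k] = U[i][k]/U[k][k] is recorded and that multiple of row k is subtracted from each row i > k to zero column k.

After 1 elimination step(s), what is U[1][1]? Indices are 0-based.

[col 0] pivot -4
  R1 -= -3*R0 → (0, 1, 1)  (L[1][0] := -3)
  R2 -= 1*R0 → (0, 2, -2)  (L[2][0] := 1)

U[1][1] = 1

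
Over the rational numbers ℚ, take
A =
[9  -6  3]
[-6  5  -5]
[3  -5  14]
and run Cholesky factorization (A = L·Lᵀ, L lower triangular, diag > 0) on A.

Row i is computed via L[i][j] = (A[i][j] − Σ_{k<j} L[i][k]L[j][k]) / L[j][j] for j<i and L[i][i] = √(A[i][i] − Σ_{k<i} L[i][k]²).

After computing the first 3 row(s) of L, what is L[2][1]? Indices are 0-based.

Step 1: L[0][0] = √(9) = 3.
  L[1][0] = (-6) / L[0][0] = -2.
Step 2: L[1][1] = √(1) = 1.
  L[2][0] = (3) / L[0][0] = 1.
  L[2][1] = (-3) / L[1][1] = -3.
Step 3: L[2][2] = √(4) = 2.

L[2][1] = -3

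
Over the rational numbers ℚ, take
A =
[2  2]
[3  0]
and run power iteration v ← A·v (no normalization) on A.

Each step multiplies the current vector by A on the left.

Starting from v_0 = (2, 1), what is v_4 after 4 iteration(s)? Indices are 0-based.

v_4 = (312, 252)

v_0 = (2, 1).
v_1 = A·v_0 = (6, 6).
v_2 = A·v_1 = (24, 18).
v_3 = A·v_2 = (84, 72).
v_4 = A·v_3 = (312, 252).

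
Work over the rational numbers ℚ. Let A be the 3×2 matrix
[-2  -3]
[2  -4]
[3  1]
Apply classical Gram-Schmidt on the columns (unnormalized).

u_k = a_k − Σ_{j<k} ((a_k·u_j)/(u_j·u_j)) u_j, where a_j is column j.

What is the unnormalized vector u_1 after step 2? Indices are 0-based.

u_1 = (-49/17, -70/17, 14/17)

Step 1: u_0 = a_0 = (-2, 2, 3).
Step 2: u_1 = a_1 − (1/17)·u_0 = (-49/17, -70/17, 14/17).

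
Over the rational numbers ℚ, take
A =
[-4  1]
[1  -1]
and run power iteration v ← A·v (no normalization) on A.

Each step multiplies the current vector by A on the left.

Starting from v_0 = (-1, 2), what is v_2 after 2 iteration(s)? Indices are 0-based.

v_0 = (-1, 2).
v_1 = A·v_0 = (6, -3).
v_2 = A·v_1 = (-27, 9).

v_2 = (-27, 9)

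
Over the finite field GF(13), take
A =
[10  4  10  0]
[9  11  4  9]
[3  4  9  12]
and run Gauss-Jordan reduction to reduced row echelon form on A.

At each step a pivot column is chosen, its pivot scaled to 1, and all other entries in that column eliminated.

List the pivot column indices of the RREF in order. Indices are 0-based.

pivot(0,0)=10: scale R0 → (1, 3, 1, 0)
  clear (1,0): R1 −= (9)R0 → (0, 10, 8, 9)
  clear (2,0): R2 −= (3)R0 → (0, 8, 6, 12)
pivot(1,1)=10: scale R1 → (0, 1, 6, 10)
  clear (0,1): R0 −= (3)R1 → (1, 0, 9, 9)
  clear (2,1): R2 −= (8)R1 → (0, 0, 10, 10)
pivot(2,2)=10: scale R2 → (0, 0, 1, 1)
  clear (0,2): R0 −= (9)R2 → (1, 0, 0, 0)
  clear (1,2): R1 −= (6)R2 → (0, 1, 0, 4)

pivot columns: 0, 1, 2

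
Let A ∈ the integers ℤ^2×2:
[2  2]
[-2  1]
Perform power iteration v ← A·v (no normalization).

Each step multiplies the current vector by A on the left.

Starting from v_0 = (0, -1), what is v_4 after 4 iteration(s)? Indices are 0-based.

v_0 = (0, -1).
v_1 = A·v_0 = (-2, -1).
v_2 = A·v_1 = (-6, 3).
v_3 = A·v_2 = (-6, 15).
v_4 = A·v_3 = (18, 27).

v_4 = (18, 27)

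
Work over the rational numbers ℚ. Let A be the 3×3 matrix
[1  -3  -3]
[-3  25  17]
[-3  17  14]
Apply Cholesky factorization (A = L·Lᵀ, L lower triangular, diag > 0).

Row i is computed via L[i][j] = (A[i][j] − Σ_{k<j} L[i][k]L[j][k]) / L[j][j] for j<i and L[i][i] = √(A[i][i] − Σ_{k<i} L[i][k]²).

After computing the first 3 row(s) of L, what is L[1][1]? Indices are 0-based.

Step 1: L[0][0] = √(1) = 1.
  L[1][0] = (-3) / L[0][0] = -3.
Step 2: L[1][1] = √(16) = 4.
  L[2][0] = (-3) / L[0][0] = -3.
  L[2][1] = (8) / L[1][1] = 2.
Step 3: L[2][2] = √(1) = 1.

L[1][1] = 4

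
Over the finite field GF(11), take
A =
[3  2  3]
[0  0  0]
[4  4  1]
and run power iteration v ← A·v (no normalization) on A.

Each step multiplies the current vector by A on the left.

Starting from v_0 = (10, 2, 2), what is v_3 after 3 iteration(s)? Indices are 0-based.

v_0 = (10, 2, 2).
v_1 = A·v_0 = (7, 0, 6).
v_2 = A·v_1 = (6, 0, 1).
v_3 = A·v_2 = (10, 0, 3).

v_3 = (10, 0, 3)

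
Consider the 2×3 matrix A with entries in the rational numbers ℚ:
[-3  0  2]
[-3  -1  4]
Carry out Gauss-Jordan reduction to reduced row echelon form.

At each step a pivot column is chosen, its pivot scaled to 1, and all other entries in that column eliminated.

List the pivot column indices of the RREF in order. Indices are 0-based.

[1] R0 /= -3  ⇒  (1, 0, -2/3)
     R1 -= -3·R0  ⇒  (0, -1, 2)
[2] R1 /= -1  ⇒  (0, 1, -2)

pivot columns: 0, 1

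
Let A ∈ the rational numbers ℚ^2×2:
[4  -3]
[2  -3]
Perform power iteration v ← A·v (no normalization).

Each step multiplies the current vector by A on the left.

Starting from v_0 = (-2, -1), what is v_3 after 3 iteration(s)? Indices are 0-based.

v_3 = (-47, -13)

v_0 = (-2, -1).
v_1 = A·v_0 = (-5, -1).
v_2 = A·v_1 = (-17, -7).
v_3 = A·v_2 = (-47, -13).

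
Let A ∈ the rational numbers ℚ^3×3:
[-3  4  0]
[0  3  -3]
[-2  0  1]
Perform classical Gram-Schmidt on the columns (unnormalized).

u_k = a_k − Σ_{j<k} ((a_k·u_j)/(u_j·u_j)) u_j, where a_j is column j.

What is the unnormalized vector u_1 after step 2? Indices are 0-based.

u_1 = (16/13, 3, -24/13)

Step 1: u_0 = a_0 = (-3, 0, -2).
Step 2: u_1 = a_1 − (-12/13)·u_0 = (16/13, 3, -24/13).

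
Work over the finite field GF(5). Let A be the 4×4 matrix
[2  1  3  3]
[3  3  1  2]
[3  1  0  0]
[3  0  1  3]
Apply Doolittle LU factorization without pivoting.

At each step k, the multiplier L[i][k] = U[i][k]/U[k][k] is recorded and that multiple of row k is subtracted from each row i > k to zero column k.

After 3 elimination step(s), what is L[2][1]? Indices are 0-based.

L[2][1] = 3

Step 1: pivot at (0,0) is 2.
  row1 ← row1 − (4)·row0  ⇒  L[1][0]=4, U row1=(0, 4, 4, 0)
  row2 ← row2 − (4)·row0  ⇒  L[2][0]=4, U row2=(0, 2, 3, 3)
  row3 ← row3 − (4)·row0  ⇒  L[3][0]=4, U row3=(0, 1, 4, 1)
Step 2: pivot at (1,1) is 4.
  row2 ← row2 − (3)·row1  ⇒  L[2][1]=3, U row2=(0, 0, 1, 3)
  row3 ← row3 − (4)·row1  ⇒  L[3][1]=4, U row3=(0, 0, 3, 1)
Step 3: pivot at (2,2) is 1.
  row3 ← row3 − (3)·row2  ⇒  L[3][2]=3, U row3=(0, 0, 0, 2)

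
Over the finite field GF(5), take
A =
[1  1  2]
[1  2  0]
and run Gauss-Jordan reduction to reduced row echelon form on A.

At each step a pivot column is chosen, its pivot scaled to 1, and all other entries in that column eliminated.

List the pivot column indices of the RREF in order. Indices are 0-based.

[1] R0 /= 1  ⇒  (1, 1, 2)
     R1 -= 1·R0  ⇒  (0, 1, 3)
[2] R1 /= 1  ⇒  (0, 1, 3)
     R0 -= 1·R1  ⇒  (1, 0, 4)

pivot columns: 0, 1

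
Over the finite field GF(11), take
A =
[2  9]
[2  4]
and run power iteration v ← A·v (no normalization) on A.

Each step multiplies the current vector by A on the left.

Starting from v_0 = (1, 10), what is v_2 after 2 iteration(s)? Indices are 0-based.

v_0 = (1, 10).
v_1 = A·v_0 = (4, 9).
v_2 = A·v_1 = (1, 0).

v_2 = (1, 0)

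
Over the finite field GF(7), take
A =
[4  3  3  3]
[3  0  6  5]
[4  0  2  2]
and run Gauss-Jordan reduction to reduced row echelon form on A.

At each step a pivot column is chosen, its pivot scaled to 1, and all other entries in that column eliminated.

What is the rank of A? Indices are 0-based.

rank = 3

pivot(0,0)=4: scale R0 → (1, 6, 6, 6)
  clear (1,0): R1 −= (3)R0 → (0, 3, 2, 1)
  clear (2,0): R2 −= (4)R0 → (0, 4, 6, 6)
pivot(1,1)=3: scale R1 → (0, 1, 3, 5)
  clear (0,1): R0 −= (6)R1 → (1, 0, 2, 4)
  clear (2,1): R2 −= (4)R1 → (0, 0, 1, 0)
pivot(2,2)=1: scale R2 → (0, 0, 1, 0)
  clear (0,2): R0 −= (2)R2 → (1, 0, 0, 4)
  clear (1,2): R1 −= (3)R2 → (0, 1, 0, 5)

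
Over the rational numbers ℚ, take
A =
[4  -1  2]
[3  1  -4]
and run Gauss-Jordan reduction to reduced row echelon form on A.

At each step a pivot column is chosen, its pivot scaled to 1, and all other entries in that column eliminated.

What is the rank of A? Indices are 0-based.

[1] R0 /= 4  ⇒  (1, -1/4, 1/2)
     R1 -= 3·R0  ⇒  (0, 7/4, -11/2)
[2] R1 /= 7/4  ⇒  (0, 1, -22/7)
     R0 -= -1/4·R1  ⇒  (1, 0, -2/7)

rank = 2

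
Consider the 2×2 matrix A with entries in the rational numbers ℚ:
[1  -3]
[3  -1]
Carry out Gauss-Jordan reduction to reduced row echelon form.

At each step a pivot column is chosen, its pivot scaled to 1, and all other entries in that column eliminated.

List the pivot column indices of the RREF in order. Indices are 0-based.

step 1: normalize row 0 (÷1) = (1, -3)
  row 1: subtract 3×row0 = (0, 8)
step 2: normalize row 1 (÷8) = (0, 1)
  row 0: subtract -3×row1 = (1, 0)

pivot columns: 0, 1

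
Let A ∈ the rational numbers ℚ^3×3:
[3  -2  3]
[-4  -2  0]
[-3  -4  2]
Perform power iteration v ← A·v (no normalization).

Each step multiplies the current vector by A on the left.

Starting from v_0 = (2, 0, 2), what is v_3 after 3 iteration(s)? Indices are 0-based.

v_3 = (178, -120, -26)

v_0 = (2, 0, 2).
v_1 = A·v_0 = (12, -8, -2).
v_2 = A·v_1 = (46, -32, -8).
v_3 = A·v_2 = (178, -120, -26).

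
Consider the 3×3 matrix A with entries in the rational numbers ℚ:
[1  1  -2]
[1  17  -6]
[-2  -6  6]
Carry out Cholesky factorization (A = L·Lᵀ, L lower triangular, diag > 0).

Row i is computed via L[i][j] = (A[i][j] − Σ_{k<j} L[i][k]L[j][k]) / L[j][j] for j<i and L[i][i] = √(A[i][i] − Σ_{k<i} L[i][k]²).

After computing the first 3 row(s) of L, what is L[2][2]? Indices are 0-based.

Step 1: L[0][0] = √(1) = 1.
  L[1][0] = (1) / L[0][0] = 1.
Step 2: L[1][1] = √(16) = 4.
  L[2][0] = (-2) / L[0][0] = -2.
  L[2][1] = (-4) / L[1][1] = -1.
Step 3: L[2][2] = √(1) = 1.

L[2][2] = 1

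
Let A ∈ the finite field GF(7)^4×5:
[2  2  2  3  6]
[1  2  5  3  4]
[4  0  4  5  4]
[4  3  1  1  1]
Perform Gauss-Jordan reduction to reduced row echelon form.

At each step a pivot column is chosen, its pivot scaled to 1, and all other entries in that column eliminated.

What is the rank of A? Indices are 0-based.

rank = 4

[1] R0 /= 2  ⇒  (1, 1, 1, 5, 3)
     R1 -= 1·R0  ⇒  (0, 1, 4, 5, 1)
     R2 -= 4·R0  ⇒  (0, 3, 0, 6, 6)
     R3 -= 4·R0  ⇒  (0, 6, 4, 2, 3)
[2] R1 /= 1  ⇒  (0, 1, 4, 5, 1)
     R0 -= 1·R1  ⇒  (1, 0, 4, 0, 2)
     R2 -= 3·R1  ⇒  (0, 0, 2, 5, 3)
     R3 -= 6·R1  ⇒  (0, 0, 1, 0, 4)
[3] R2 /= 2  ⇒  (0, 0, 1, 6, 5)
     R0 -= 4·R2  ⇒  (1, 0, 0, 4, 3)
     R1 -= 4·R2  ⇒  (0, 1, 0, 2, 2)
     R3 -= 1·R2  ⇒  (0, 0, 0, 1, 6)
[4] R3 /= 1  ⇒  (0, 0, 0, 1, 6)
     R0 -= 4·R3  ⇒  (1, 0, 0, 0, 0)
     R1 -= 2·R3  ⇒  (0, 1, 0, 0, 4)
     R2 -= 6·R3  ⇒  (0, 0, 1, 0, 4)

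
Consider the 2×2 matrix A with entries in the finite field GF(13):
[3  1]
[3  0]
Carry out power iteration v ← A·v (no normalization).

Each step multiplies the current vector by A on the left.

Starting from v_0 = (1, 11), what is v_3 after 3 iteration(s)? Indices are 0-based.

v_3 = (8, 5)

v_0 = (1, 11).
v_1 = A·v_0 = (1, 3).
v_2 = A·v_1 = (6, 3).
v_3 = A·v_2 = (8, 5).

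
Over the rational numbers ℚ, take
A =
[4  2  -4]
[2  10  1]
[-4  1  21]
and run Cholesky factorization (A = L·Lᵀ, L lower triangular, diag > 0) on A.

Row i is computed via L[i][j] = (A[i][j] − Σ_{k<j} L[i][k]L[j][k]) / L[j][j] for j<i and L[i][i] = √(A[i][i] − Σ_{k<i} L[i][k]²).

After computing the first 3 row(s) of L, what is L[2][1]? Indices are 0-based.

L[2][1] = 1

Step 1: L[0][0] = √(4) = 2.
  L[1][0] = (2) / L[0][0] = 1.
Step 2: L[1][1] = √(9) = 3.
  L[2][0] = (-4) / L[0][0] = -2.
  L[2][1] = (3) / L[1][1] = 1.
Step 3: L[2][2] = √(16) = 4.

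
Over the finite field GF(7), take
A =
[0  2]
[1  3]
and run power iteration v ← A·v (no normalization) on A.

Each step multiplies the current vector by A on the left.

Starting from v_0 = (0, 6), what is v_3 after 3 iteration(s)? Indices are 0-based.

v_0 = (0, 6).
v_1 = A·v_0 = (5, 4).
v_2 = A·v_1 = (1, 3).
v_3 = A·v_2 = (6, 3).

v_3 = (6, 3)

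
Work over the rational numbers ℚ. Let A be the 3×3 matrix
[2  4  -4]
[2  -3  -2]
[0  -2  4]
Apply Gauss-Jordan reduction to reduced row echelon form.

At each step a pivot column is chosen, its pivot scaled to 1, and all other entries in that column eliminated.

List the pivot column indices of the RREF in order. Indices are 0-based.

pivot columns: 0, 1, 2

step 1: normalize row 0 (÷2) = (1, 2, -2)
  row 1: subtract 2×row0 = (0, -7, 2)
step 2: normalize row 1 (÷-7) = (0, 1, -2/7)
  row 0: subtract 2×row1 = (1, 0, -10/7)
  row 2: subtract -2×row1 = (0, 0, 24/7)
step 3: normalize row 2 (÷24/7) = (0, 0, 1)
  row 0: subtract -10/7×row2 = (1, 0, 0)
  row 1: subtract -2/7×row2 = (0, 1, 0)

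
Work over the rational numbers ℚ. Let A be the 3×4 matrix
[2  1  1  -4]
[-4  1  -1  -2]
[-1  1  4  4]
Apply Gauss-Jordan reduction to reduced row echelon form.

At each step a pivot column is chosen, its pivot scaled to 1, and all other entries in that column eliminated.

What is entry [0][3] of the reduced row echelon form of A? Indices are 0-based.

M[0][3] = -11/12

[1] R0 /= 2  ⇒  (1, 1/2, 1/2, -2)
     R1 -= -4·R0  ⇒  (0, 3, 1, -10)
     R2 -= -1·R0  ⇒  (0, 3/2, 9/2, 2)
[2] R1 /= 3  ⇒  (0, 1, 1/3, -10/3)
     R0 -= 1/2·R1  ⇒  (1, 0, 1/3, -1/3)
     R2 -= 3/2·R1  ⇒  (0, 0, 4, 7)
[3] R2 /= 4  ⇒  (0, 0, 1, 7/4)
     R0 -= 1/3·R2  ⇒  (1, 0, 0, -11/12)
     R1 -= 1/3·R2  ⇒  (0, 1, 0, -47/12)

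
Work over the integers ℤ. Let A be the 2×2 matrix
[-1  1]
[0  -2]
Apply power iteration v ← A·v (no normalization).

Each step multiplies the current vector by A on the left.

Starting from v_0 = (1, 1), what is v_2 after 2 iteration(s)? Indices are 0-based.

v_0 = (1, 1).
v_1 = A·v_0 = (0, -2).
v_2 = A·v_1 = (-2, 4).

v_2 = (-2, 4)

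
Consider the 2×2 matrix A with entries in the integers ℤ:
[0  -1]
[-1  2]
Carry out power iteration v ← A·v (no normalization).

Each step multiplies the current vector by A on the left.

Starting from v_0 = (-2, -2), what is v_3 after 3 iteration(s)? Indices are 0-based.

v_0 = (-2, -2).
v_1 = A·v_0 = (2, -2).
v_2 = A·v_1 = (2, -6).
v_3 = A·v_2 = (6, -14).

v_3 = (6, -14)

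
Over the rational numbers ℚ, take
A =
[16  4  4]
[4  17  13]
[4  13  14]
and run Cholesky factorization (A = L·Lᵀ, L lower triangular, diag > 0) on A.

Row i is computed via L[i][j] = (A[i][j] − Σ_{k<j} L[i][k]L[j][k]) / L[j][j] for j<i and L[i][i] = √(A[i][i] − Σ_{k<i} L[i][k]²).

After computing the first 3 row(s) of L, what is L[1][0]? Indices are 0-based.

Step 1: L[0][0] = √(16) = 4.
  L[1][0] = (4) / L[0][0] = 1.
Step 2: L[1][1] = √(16) = 4.
  L[2][0] = (4) / L[0][0] = 1.
  L[2][1] = (12) / L[1][1] = 3.
Step 3: L[2][2] = √(4) = 2.

L[1][0] = 1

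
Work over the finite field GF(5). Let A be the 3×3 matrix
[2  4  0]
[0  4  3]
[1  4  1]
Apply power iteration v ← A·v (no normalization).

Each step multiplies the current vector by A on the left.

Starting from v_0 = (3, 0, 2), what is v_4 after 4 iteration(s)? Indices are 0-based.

v_0 = (3, 0, 2).
v_1 = A·v_0 = (1, 1, 0).
v_2 = A·v_1 = (1, 4, 0).
v_3 = A·v_2 = (3, 1, 2).
v_4 = A·v_3 = (0, 0, 4).

v_4 = (0, 0, 4)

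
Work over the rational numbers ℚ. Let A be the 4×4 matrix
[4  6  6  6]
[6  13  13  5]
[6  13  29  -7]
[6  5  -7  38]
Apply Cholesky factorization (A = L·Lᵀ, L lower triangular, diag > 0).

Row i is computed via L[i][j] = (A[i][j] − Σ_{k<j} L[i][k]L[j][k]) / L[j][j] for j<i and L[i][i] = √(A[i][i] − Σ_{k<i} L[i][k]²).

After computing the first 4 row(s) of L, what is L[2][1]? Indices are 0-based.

L[2][1] = 2

Step 1: L[0][0] = √(4) = 2.
  L[1][0] = (6) / L[0][0] = 3.
Step 2: L[1][1] = √(4) = 2.
  L[2][0] = (6) / L[0][0] = 3.
  L[2][1] = (4) / L[1][1] = 2.
Step 3: L[2][2] = √(16) = 4.
  L[3][0] = (6) / L[0][0] = 3.
  L[3][1] = (-4) / L[1][1] = -2.
  L[3][2] = (-12) / L[2][2] = -3.
Step 4: L[3][3] = √(16) = 4.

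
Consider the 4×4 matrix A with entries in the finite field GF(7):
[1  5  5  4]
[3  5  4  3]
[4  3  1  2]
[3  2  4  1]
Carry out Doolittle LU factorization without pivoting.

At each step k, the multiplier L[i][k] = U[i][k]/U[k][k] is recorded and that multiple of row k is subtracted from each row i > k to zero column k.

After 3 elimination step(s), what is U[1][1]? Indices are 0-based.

U[1][1] = 4

Step 1: pivot at (0,0) is 1.
  row1 ← row1 − (3)·row0  ⇒  L[1][0]=3, U row1=(0, 4, 3, 5)
  row2 ← row2 − (4)·row0  ⇒  L[2][0]=4, U row2=(0, 4, 2, 0)
  row3 ← row3 − (3)·row0  ⇒  L[3][0]=3, U row3=(0, 1, 3, 3)
Step 2: pivot at (1,1) is 4.
  row2 ← row2 − (1)·row1  ⇒  L[2][1]=1, U row2=(0, 0, 6, 2)
  row3 ← row3 − (2)·row1  ⇒  L[3][1]=2, U row3=(0, 0, 4, 0)
Step 3: pivot at (2,2) is 6.
  row3 ← row3 − (3)·row2  ⇒  L[3][2]=3, U row3=(0, 0, 0, 1)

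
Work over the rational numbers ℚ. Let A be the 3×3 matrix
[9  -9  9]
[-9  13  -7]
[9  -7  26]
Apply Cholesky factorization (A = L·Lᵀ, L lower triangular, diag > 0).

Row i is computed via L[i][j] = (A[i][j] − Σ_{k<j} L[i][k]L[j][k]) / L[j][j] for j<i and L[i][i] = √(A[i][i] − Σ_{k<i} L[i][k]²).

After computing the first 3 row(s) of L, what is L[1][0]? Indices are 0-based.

L[1][0] = -3

Step 1: L[0][0] = √(9) = 3.
  L[1][0] = (-9) / L[0][0] = -3.
Step 2: L[1][1] = √(4) = 2.
  L[2][0] = (9) / L[0][0] = 3.
  L[2][1] = (2) / L[1][1] = 1.
Step 3: L[2][2] = √(16) = 4.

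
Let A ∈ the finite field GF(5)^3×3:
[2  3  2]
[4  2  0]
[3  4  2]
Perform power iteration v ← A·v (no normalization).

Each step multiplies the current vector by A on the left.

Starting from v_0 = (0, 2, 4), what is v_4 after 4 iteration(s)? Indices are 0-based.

v_4 = (4, 1, 1)

v_0 = (0, 2, 4).
v_1 = A·v_0 = (4, 4, 1).
v_2 = A·v_1 = (2, 4, 0).
v_3 = A·v_2 = (1, 1, 2).
v_4 = A·v_3 = (4, 1, 1).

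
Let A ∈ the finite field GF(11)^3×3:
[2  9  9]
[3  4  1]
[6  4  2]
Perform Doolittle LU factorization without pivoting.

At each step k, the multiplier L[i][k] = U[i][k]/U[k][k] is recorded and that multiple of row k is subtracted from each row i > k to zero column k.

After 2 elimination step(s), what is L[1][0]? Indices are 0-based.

L[1][0] = 7

[col 0] pivot 2
  R1 -= 7*R0 → (0, 7, 4)  (L[1][0] := 7)
  R2 -= 3*R0 → (0, 10, 8)  (L[2][0] := 3)
[col 1] pivot 7
  R2 -= 3*R1 → (0, 0, 7)  (L[2][1] := 3)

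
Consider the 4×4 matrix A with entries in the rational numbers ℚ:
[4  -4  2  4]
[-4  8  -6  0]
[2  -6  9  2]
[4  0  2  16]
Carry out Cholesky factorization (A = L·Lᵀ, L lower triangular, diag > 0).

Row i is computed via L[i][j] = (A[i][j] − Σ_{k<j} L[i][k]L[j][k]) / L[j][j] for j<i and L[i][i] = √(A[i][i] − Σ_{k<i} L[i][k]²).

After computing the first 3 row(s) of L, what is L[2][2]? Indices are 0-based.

Step 1: L[0][0] = √(4) = 2.
  L[1][0] = (-4) / L[0][0] = -2.
Step 2: L[1][1] = √(4) = 2.
  L[2][0] = (2) / L[0][0] = 1.
  L[2][1] = (-4) / L[1][1] = -2.
Step 3: L[2][2] = √(4) = 2.

L[2][2] = 2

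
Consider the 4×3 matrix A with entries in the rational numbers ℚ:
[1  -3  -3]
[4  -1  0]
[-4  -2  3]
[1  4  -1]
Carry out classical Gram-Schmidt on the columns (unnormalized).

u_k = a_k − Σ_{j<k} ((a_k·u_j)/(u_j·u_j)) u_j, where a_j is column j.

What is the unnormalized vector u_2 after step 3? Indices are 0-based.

Step 1: u_0 = a_0 = (1, 4, -4, 1).
Step 2: u_1 = a_1 − (5/34)·u_0 = (-107/34, -27/17, -24/17, 131/34).
Step 3: u_2 = a_2 − (-8/17)·u_0 − (46/995)·u_1 = (-2372/995, 1946/995, 1177/995, -704/995).

u_2 = (-2372/995, 1946/995, 1177/995, -704/995)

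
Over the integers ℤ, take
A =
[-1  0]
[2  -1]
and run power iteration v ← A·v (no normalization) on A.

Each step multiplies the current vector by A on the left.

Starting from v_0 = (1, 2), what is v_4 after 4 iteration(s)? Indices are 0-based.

v_4 = (1, -6)

v_0 = (1, 2).
v_1 = A·v_0 = (-1, 0).
v_2 = A·v_1 = (1, -2).
v_3 = A·v_2 = (-1, 4).
v_4 = A·v_3 = (1, -6).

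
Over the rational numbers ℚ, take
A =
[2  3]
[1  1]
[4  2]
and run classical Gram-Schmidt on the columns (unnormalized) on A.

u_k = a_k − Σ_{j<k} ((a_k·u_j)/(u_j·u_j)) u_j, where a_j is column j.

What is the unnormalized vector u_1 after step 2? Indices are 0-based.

Step 1: u_0 = a_0 = (2, 1, 4).
Step 2: u_1 = a_1 − (5/7)·u_0 = (11/7, 2/7, -6/7).

u_1 = (11/7, 2/7, -6/7)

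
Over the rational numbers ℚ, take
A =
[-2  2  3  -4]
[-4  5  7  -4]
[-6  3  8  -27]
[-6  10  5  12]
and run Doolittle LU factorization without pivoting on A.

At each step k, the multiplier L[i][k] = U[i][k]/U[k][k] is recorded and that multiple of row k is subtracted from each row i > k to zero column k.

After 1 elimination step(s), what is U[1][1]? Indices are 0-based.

Step 1: pivot at (0,0) is -2.
  row1 ← row1 − (2)·row0  ⇒  L[1][0]=2, U row1=(0, 1, 1, 4)
  row2 ← row2 − (3)·row0  ⇒  L[2][0]=3, U row2=(0, -3, -1, -15)
  row3 ← row3 − (3)·row0  ⇒  L[3][0]=3, U row3=(0, 4, -4, 24)

U[1][1] = 1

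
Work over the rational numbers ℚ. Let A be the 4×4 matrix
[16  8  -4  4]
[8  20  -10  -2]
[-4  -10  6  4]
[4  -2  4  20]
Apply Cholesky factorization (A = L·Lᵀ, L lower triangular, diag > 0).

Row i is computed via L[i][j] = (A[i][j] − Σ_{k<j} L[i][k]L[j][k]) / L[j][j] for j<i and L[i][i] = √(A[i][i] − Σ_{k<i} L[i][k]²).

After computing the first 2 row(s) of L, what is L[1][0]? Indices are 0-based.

L[1][0] = 2

Step 1: L[0][0] = √(16) = 4.
  L[1][0] = (8) / L[0][0] = 2.
Step 2: L[1][1] = √(16) = 4.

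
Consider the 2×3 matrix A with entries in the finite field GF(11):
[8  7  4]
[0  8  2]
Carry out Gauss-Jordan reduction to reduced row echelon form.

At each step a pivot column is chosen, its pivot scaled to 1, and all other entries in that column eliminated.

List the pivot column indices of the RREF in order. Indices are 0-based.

pivot columns: 0, 1

pivot(0,0)=8: scale R0 → (1, 5, 6)
pivot(1,1)=8: scale R1 → (0, 1, 3)
  clear (0,1): R0 −= (5)R1 → (1, 0, 2)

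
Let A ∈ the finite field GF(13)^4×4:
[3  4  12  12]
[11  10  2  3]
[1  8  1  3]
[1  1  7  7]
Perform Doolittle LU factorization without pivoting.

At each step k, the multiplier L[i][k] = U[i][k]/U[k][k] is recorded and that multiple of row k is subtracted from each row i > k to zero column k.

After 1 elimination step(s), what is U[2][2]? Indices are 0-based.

U[2][2] = 10

Step 1: pivot at (0,0) is 3.
  row1 ← row1 − (8)·row0  ⇒  L[1][0]=8, U row1=(0, 4, 10, 11)
  row2 ← row2 − (9)·row0  ⇒  L[2][0]=9, U row2=(0, 11, 10, 12)
  row3 ← row3 − (9)·row0  ⇒  L[3][0]=9, U row3=(0, 4, 3, 3)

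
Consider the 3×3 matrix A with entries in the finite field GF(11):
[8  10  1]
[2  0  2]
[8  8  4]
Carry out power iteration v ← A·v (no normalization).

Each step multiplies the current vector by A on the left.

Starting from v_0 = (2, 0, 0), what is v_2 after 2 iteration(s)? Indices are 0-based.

v_0 = (2, 0, 0).
v_1 = A·v_0 = (5, 4, 5).
v_2 = A·v_1 = (8, 9, 4).

v_2 = (8, 9, 4)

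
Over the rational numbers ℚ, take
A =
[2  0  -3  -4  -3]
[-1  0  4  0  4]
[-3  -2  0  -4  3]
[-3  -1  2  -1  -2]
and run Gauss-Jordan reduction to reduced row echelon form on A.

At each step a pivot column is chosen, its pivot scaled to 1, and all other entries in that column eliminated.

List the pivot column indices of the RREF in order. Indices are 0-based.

[1] R0 /= 2  ⇒  (1, 0, -3/2, -2, -3/2)
     R1 -= -1·R0  ⇒  (0, 0, 5/2, -2, 5/2)
     R2 -= -3·R0  ⇒  (0, -2, -9/2, -10, -3/2)
     R3 -= -3·R0  ⇒  (0, -1, -5/2, -7, -13/2)
[2] R1 <-> R2
[2] R1 /= -2  ⇒  (0, 1, 9/4, 5, 3/4)
     R3 -= -1·R1  ⇒  (0, 0, -1/4, -2, -23/4)
[3] R2 /= 5/2  ⇒  (0, 0, 1, -4/5, 1)
     R0 -= -3/2·R2  ⇒  (1, 0, 0, -16/5, 0)
     R1 -= 9/4·R2  ⇒  (0, 1, 0, 34/5, -3/2)
     R3 -= -1/4·R2  ⇒  (0, 0, 0, -11/5, -11/2)
[4] R3 /= -11/5  ⇒  (0, 0, 0, 1, 5/2)
     R0 -= -16/5·R3  ⇒  (1, 0, 0, 0, 8)
     R1 -= 34/5·R3  ⇒  (0, 1, 0, 0, -37/2)
     R2 -= -4/5·R3  ⇒  (0, 0, 1, 0, 3)

pivot columns: 0, 1, 2, 3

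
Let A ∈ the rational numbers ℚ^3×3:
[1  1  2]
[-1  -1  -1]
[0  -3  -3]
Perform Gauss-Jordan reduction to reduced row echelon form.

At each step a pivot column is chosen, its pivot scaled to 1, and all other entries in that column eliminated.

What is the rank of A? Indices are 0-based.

rank = 3

pivot(0,0)=1: scale R0 → (1, 1, 2)
  clear (1,0): R1 −= (-1)R0 → (0, 0, 1)
pivot(1,1): swap R1↔R2
pivot(1,1)=-3: scale R1 → (0, 1, 1)
  clear (0,1): R0 −= (1)R1 → (1, 0, 1)
pivot(2,2)=1: scale R2 → (0, 0, 1)
  clear (0,2): R0 −= (1)R2 → (1, 0, 0)
  clear (1,2): R1 −= (1)R2 → (0, 1, 0)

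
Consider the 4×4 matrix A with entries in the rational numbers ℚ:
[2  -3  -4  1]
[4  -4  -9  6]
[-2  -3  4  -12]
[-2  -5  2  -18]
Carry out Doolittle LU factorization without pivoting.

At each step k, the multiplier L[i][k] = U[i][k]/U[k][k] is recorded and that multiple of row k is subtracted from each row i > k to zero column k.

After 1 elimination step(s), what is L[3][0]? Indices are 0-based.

L[3][0] = -1

k=0: U[0][0]=2
  eliminate (1,0): mult=2, new row 1: (0, 2, -1, 4); set L[1][0]=2
  eliminate (2,0): mult=-1, new row 2: (0, -6, 0, -11); set L[2][0]=-1
  eliminate (3,0): mult=-1, new row 3: (0, -8, -2, -17); set L[3][0]=-1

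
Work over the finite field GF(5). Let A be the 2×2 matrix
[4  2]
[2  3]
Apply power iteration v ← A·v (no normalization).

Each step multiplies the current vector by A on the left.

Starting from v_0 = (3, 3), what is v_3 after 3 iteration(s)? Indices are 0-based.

v_3 = (0, 2)

v_0 = (3, 3).
v_1 = A·v_0 = (3, 0).
v_2 = A·v_1 = (2, 1).
v_3 = A·v_2 = (0, 2).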